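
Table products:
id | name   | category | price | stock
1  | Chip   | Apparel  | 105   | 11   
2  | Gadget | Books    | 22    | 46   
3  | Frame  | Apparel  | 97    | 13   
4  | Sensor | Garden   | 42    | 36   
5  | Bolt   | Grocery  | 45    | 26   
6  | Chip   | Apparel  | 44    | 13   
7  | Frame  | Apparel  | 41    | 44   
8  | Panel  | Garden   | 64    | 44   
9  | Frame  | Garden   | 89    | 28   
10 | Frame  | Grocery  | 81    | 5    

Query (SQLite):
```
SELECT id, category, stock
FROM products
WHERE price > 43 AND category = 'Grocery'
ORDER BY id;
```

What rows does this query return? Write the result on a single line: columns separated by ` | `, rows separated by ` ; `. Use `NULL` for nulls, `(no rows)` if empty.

5 | Grocery | 26 ; 10 | Grocery | 5

price > 43: ids {1, 3, 5, 6, 8, 9, 10}
category = 'Grocery': ids {5, 10}
Combine with AND.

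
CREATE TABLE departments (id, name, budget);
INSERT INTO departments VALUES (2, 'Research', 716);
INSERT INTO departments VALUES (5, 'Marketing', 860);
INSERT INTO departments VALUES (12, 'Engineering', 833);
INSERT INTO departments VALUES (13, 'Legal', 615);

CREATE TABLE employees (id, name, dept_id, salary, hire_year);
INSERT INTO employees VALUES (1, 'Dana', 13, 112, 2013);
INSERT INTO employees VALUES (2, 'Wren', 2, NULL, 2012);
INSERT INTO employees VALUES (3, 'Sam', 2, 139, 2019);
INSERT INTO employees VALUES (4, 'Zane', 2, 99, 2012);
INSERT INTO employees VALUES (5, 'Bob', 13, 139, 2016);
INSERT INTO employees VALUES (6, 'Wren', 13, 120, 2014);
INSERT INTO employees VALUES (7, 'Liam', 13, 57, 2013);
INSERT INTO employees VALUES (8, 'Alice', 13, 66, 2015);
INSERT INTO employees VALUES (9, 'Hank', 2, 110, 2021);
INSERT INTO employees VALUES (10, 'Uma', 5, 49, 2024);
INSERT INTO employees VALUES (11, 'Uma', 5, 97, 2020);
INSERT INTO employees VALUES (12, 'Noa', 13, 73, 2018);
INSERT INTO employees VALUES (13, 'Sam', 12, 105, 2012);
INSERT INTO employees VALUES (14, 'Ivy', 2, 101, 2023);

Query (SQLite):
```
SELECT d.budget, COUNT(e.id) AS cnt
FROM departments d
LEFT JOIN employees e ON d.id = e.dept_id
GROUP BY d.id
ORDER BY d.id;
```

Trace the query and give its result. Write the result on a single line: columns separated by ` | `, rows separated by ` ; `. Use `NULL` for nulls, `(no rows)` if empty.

LEFT JOIN keeps every departments row; unmatched ones get NULL for employees columns.
Group by departments.id and compute COUNT(e.id). COUNT(col) of an all-NULL group is 0.
  2: ids {2, 3, 4, 9, 14} → COUNT(e.id)=5
  5: ids {10, 11} → COUNT(e.id)=2
  12: ids {13} → COUNT(e.id)=1
  13: ids {1, 5, 6, 7, 8, 12} → COUNT(e.id)=6

716 | 5 ; 860 | 2 ; 833 | 1 ; 615 | 6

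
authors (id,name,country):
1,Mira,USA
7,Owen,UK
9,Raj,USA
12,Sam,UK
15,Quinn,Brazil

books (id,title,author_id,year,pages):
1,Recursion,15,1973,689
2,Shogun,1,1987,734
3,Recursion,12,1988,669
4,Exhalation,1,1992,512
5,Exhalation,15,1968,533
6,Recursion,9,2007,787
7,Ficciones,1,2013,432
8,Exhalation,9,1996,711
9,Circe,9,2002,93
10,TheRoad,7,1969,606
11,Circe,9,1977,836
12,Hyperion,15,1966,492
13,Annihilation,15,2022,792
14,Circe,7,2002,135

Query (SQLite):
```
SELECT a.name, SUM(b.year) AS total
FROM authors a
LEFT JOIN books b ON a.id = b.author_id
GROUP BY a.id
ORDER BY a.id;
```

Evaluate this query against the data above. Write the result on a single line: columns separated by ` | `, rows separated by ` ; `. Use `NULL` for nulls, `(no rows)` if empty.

Mira | 5992 ; Owen | 3971 ; Raj | 7982 ; Sam | 1988 ; Quinn | 7929

LEFT JOIN keeps every authors row; unmatched ones get NULL for books columns.
Group by authors.id and compute SUM(b.year). SUM over an all-NULL group is NULL.
  1: ids {2, 4, 7} → SUM(b.year)=5992
  7: ids {10, 14} → SUM(b.year)=3971
  9: ids {6, 8, 9, 11} → SUM(b.year)=7982
  12: ids {3} → SUM(b.year)=1988
  15: ids {1, 5, 12, 13} → SUM(b.year)=7929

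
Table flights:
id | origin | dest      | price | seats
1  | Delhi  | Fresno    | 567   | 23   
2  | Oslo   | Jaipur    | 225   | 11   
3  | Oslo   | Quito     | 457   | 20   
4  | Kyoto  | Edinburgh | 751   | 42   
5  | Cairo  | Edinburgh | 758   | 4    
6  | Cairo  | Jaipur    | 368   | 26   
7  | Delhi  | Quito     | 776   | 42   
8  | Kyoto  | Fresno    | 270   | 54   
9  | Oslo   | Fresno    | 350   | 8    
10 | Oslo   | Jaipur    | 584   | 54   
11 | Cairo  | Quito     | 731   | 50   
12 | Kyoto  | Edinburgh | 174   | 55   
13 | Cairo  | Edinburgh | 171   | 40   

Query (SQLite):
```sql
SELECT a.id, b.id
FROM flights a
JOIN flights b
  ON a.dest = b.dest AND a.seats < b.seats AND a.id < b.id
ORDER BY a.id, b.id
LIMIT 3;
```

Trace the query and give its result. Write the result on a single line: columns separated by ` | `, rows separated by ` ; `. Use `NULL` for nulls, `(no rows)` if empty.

1 | 8 ; 2 | 6 ; 2 | 10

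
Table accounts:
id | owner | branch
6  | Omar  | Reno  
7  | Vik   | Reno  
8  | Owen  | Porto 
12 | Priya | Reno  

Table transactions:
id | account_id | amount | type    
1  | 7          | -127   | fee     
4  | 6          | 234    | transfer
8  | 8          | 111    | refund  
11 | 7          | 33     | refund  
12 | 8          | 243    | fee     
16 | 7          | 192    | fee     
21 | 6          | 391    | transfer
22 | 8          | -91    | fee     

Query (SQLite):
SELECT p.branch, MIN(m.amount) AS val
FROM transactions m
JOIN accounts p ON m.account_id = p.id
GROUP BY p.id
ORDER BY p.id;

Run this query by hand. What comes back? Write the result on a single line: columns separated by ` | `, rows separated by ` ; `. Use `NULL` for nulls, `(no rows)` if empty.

Reno | 234 ; Reno | -127 ; Porto | -91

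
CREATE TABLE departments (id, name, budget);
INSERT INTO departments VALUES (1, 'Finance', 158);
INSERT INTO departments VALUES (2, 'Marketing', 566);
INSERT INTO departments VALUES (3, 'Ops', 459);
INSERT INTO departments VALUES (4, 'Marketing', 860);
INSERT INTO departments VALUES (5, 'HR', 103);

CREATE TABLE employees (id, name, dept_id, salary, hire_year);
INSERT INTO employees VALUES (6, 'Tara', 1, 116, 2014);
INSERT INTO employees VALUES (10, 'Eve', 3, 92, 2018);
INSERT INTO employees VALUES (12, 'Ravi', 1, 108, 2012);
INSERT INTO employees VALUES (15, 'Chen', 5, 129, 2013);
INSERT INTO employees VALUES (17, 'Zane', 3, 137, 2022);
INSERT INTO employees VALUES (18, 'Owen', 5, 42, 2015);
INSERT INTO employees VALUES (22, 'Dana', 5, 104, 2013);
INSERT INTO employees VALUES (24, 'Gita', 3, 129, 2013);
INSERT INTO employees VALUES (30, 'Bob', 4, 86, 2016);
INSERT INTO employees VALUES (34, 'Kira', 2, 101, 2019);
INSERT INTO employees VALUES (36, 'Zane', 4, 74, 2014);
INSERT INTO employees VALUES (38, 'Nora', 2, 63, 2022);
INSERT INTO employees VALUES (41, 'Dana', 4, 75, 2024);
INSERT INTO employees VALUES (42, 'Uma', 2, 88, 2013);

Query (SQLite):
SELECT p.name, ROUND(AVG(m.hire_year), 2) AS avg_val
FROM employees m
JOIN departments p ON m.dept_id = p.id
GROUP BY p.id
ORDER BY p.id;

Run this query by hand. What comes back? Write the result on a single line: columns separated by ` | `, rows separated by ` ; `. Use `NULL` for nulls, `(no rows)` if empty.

Join each employees row to its departments via dept_id.
Group joined rows by departments.id; compute ROUND(AVG(m.hire_year), 2) per group.
  1: ids {6, 12} → ROUND(AVG(m.hire_year), 2)=2013
  2: ids {34, 38, 42} → ROUND(AVG(m.hire_year), 2)=2018
  3: ids {10, 17, 24} → ROUND(AVG(m.hire_year), 2)=2017.67
  4: ids {30, 36, 41} → ROUND(AVG(m.hire_year), 2)=2018
  5: ids {15, 18, 22} → ROUND(AVG(m.hire_year), 2)=2013.67

Finance | 2013 ; Marketing | 2018 ; Ops | 2017.67 ; Marketing | 2018 ; HR | 2013.67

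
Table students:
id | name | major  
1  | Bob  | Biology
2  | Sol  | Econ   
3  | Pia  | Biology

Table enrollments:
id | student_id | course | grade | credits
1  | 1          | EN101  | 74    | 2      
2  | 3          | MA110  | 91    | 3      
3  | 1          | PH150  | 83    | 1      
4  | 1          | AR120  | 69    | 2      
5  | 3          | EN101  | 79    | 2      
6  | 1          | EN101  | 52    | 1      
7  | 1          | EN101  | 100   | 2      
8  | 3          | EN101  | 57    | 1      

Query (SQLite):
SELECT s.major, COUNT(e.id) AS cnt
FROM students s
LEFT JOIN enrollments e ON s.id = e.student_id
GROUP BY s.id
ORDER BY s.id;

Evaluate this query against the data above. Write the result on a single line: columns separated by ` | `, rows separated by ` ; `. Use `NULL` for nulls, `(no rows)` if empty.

Biology | 5 ; Econ | 0 ; Biology | 3

LEFT JOIN keeps every students row; unmatched ones get NULL for enrollments columns.
Group by students.id and compute COUNT(e.id). COUNT(col) of an all-NULL group is 0.
  1: ids {1, 3, 4, 6, 7} → COUNT(e.id)=5
  2: ids {—} → COUNT(e.id)=0
  3: ids {2, 5, 8} → COUNT(e.id)=3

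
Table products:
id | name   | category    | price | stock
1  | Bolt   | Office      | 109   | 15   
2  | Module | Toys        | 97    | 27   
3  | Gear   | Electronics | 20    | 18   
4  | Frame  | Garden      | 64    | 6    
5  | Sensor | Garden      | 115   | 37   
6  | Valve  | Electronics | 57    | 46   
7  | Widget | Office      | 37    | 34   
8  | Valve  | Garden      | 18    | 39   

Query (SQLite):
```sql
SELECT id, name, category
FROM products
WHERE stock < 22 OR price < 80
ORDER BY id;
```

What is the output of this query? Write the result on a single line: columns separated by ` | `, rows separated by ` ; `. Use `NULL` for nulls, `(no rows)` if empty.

stock < 22: ids {1, 3, 4}
price < 80: ids {3, 4, 6, 7, 8}
Combine with OR.

1 | Bolt | Office ; 3 | Gear | Electronics ; 4 | Frame | Garden ; 6 | Valve | Electronics ; 7 | Widget | Office ; 8 | Valve | Garden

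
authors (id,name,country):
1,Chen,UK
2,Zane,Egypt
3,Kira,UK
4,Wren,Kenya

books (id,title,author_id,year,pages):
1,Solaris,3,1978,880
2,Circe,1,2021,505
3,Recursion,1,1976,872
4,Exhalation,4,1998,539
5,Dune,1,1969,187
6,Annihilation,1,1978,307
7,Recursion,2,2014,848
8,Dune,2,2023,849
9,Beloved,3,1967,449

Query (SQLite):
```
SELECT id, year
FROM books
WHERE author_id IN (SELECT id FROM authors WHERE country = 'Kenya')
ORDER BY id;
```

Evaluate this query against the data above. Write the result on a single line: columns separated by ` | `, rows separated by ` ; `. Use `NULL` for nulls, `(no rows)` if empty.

4 | 1998

Inner query: authors.id where country = 'Kenya'.
Outer: keep books rows whose author_id is in that set.
Inner query → {4}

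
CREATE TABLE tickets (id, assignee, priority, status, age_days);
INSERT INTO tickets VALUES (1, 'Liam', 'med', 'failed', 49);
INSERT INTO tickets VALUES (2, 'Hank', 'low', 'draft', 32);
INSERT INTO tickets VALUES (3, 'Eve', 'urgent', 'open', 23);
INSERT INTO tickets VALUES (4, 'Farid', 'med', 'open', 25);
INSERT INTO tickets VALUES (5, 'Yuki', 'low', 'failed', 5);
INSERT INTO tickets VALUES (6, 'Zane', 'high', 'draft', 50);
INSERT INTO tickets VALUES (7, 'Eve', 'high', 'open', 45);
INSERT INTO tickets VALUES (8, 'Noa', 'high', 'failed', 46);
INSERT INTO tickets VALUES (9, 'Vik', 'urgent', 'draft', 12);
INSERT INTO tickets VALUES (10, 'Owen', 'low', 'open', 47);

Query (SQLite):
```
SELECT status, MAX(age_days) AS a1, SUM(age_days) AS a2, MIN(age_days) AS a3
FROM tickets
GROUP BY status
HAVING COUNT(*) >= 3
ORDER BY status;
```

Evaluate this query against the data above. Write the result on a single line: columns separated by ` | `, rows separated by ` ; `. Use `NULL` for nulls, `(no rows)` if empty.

draft | 50 | 94 | 12 ; failed | 49 | 100 | 5 ; open | 47 | 140 | 23

Group tickets by status.
Per group compute: MAX(age_days), SUM(age_days), MIN(age_days).
HAVING: drop groups with fewer than 3 rows.
  draft: ids {2, 6, 9} → MAX(age_days)=50, SUM(age_days)=94, MIN(age_days)=12
  failed: ids {1, 5, 8} → MAX(age_days)=49, SUM(age_days)=100, MIN(age_days)=5
  open: ids {3, 4, 7, 10} → MAX(age_days)=47, SUM(age_days)=140, MIN(age_days)=23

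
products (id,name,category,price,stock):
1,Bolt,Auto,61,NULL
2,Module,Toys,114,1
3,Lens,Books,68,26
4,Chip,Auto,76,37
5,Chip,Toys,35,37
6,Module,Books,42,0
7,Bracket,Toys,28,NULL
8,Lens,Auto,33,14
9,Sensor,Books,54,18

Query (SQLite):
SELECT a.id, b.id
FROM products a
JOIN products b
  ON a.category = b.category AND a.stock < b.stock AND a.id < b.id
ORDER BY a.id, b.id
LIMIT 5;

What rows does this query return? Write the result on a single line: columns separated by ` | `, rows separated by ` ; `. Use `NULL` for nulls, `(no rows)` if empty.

Pairs (a,b) with same category, a.stock < b.stock, a.id < b.id.
category groups: Auto:{1,4,8} Books:{3,6,9} Toys:{2,5,7}
Ordered by (a.id, b.id); first 5.

2 | 5 ; 6 | 9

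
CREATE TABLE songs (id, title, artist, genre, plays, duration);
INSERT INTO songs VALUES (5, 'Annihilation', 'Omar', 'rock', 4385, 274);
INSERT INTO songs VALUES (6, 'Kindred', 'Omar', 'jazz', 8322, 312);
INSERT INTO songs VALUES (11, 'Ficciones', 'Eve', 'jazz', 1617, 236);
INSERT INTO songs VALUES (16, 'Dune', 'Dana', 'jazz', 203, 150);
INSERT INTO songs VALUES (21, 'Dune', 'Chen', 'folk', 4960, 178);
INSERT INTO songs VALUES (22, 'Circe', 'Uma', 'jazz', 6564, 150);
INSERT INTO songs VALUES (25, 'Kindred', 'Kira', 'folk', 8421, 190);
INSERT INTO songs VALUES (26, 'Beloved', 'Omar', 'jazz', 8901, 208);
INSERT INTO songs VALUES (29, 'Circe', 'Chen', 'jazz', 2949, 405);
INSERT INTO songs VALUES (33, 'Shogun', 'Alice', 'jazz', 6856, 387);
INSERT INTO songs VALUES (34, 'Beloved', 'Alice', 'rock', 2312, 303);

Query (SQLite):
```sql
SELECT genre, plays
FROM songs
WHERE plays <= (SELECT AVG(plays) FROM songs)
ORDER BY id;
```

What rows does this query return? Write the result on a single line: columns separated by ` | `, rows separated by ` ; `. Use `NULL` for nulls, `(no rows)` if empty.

rock | 4385 ; jazz | 1617 ; jazz | 203 ; folk | 4960 ; jazz | 2949 ; rock | 2312

Scalar subquery: AVG(plays) over all songs rows = 5044.545455 (≈; comparison uses full precision).
Keep rows where plays <= that value.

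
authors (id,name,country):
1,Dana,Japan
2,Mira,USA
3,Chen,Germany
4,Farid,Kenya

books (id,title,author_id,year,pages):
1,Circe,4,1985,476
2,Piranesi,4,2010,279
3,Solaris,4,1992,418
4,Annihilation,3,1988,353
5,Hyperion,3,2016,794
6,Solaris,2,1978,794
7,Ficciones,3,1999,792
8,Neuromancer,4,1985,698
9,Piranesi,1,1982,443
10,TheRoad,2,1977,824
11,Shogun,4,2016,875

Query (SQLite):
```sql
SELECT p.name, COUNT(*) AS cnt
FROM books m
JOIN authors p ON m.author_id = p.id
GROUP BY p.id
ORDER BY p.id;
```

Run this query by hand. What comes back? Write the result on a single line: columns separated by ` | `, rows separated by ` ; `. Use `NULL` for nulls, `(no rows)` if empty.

Dana | 1 ; Mira | 2 ; Chen | 3 ; Farid | 5

Join each books row to its authors via author_id.
Group joined rows by authors.id; compute COUNT(*) per group.
  1: ids {9} → COUNT(*)=1
  2: ids {6, 10} → COUNT(*)=2
  3: ids {4, 5, 7} → COUNT(*)=3
  4: ids {1, 2, 3, 8, 11} → COUNT(*)=5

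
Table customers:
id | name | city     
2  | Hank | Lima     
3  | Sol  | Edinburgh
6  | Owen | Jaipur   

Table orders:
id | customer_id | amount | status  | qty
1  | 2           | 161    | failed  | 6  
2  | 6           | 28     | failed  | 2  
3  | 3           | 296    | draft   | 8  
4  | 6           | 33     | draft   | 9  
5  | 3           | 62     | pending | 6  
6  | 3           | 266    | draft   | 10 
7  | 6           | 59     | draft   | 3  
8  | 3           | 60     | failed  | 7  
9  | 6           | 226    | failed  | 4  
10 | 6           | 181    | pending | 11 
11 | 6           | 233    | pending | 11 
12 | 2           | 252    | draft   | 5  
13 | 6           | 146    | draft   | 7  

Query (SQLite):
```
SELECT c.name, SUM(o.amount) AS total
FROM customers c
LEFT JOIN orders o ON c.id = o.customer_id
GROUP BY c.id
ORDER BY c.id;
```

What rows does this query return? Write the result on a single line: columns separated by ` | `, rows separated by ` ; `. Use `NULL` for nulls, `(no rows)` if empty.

LEFT JOIN keeps every customers row; unmatched ones get NULL for orders columns.
Group by customers.id and compute SUM(o.amount). SUM over an all-NULL group is NULL.
  2: ids {1, 12} → SUM(o.amount)=413
  3: ids {3, 5, 6, 8} → SUM(o.amount)=684
  6: ids {2, 4, 7, 9, 10, 11, 13} → SUM(o.amount)=906

Hank | 413 ; Sol | 684 ; Owen | 906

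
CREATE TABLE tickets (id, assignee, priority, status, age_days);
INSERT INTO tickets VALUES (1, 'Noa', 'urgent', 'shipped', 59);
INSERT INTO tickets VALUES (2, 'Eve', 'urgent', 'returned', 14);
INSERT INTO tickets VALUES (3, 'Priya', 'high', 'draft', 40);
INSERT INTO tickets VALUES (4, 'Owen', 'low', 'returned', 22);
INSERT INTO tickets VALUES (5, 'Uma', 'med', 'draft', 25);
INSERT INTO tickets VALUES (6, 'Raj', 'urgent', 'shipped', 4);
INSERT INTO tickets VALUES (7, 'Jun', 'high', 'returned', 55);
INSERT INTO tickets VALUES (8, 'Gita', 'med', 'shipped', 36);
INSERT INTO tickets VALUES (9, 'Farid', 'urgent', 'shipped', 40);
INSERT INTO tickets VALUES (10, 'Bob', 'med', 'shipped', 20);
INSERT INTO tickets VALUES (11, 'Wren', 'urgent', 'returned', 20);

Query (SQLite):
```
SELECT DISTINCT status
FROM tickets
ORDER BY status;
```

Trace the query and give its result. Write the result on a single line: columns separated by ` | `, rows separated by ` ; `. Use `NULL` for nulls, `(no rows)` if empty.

Collect distinct status values from tickets.

draft ; returned ; shipped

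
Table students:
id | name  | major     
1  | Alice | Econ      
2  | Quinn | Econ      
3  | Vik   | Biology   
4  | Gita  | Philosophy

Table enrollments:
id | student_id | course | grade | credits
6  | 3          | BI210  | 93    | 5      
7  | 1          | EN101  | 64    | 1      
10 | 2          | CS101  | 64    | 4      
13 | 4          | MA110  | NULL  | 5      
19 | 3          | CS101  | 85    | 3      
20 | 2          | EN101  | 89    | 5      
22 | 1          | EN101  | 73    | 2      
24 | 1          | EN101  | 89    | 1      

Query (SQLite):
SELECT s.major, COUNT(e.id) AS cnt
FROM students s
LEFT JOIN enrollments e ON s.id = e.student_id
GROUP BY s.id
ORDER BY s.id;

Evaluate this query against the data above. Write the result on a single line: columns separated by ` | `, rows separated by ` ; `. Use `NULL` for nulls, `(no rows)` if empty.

LEFT JOIN keeps every students row; unmatched ones get NULL for enrollments columns.
Group by students.id and compute COUNT(e.id). COUNT(col) of an all-NULL group is 0.
  1: ids {7, 22, 24} → COUNT(e.id)=3
  2: ids {10, 20} → COUNT(e.id)=2
  3: ids {6, 19} → COUNT(e.id)=2
  4: ids {13} → COUNT(e.id)=1

Econ | 3 ; Econ | 2 ; Biology | 2 ; Philosophy | 1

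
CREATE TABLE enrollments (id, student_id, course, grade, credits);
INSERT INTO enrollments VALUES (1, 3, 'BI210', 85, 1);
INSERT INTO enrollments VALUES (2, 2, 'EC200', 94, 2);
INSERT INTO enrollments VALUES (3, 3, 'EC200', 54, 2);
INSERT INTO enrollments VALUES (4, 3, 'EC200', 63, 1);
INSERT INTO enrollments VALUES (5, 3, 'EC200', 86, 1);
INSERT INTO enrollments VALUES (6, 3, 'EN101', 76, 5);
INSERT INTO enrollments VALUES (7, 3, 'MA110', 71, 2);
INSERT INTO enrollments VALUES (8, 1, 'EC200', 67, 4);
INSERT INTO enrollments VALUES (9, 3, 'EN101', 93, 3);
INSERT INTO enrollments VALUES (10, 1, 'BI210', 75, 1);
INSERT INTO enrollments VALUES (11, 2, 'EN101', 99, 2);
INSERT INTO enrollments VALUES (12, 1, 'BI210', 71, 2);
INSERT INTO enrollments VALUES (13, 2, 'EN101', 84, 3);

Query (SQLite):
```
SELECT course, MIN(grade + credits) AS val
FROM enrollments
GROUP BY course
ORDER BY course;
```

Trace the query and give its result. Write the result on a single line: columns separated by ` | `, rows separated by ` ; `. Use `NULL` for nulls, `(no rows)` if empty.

For each row compute grade + credits.
Group by course; take MIN of the expression per group.
  BI210: ids {1, 10, 12} → MIN(grade + credits)=73
  EC200: ids {2, 3, 4, 5, 8} → MIN(grade + credits)=56
  EN101: ids {6, 9, 11, 13} → MIN(grade + credits)=81
  MA110: ids {7} → MIN(grade + credits)=73

BI210 | 73 ; EC200 | 56 ; EN101 | 81 ; MA110 | 73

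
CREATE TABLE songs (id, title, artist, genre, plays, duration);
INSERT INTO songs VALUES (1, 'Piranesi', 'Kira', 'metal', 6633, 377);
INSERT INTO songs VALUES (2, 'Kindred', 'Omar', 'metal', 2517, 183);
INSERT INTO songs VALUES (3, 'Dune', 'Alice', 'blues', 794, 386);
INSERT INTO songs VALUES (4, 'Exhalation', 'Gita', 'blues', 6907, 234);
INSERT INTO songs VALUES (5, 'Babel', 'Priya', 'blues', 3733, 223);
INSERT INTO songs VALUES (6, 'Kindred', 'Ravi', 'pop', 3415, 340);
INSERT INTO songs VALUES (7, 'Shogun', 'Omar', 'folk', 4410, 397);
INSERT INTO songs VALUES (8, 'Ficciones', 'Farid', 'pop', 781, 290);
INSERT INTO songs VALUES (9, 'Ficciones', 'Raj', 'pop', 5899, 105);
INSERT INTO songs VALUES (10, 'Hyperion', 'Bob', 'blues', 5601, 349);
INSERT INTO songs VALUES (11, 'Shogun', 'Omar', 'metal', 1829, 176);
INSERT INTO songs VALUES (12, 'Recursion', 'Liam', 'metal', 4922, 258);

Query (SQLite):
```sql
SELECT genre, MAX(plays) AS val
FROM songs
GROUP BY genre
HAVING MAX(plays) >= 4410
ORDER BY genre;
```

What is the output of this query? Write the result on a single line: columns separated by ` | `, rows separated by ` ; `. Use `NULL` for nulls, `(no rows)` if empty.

Partition songs by genre; compute MAX(plays) within each group.
HAVING: keep groups where MAX(plays) >= 4410.
  blues: ids {3, 4, 5, 10} → MAX(plays)=6907
  folk: ids {7} → MAX(plays)=4410
  metal: ids {1, 2, 11, 12} → MAX(plays)=6633
  pop: ids {6, 8, 9} → MAX(plays)=5899

blues | 6907 ; folk | 4410 ; metal | 6633 ; pop | 5899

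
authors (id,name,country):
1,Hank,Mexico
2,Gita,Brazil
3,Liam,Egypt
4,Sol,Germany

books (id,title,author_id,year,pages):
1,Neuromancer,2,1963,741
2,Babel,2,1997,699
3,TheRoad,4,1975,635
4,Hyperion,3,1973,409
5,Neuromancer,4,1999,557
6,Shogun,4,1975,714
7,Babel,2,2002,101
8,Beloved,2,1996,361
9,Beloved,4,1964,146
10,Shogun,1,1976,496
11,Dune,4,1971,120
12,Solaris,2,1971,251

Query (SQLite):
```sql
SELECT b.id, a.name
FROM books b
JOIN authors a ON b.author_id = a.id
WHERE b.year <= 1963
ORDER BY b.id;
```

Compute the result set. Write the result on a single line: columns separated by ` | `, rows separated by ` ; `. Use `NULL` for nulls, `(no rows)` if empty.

Each books row matches the authors row where author_id = authors.id.
Then keep rows with b.year <= 1963.

1 | Gita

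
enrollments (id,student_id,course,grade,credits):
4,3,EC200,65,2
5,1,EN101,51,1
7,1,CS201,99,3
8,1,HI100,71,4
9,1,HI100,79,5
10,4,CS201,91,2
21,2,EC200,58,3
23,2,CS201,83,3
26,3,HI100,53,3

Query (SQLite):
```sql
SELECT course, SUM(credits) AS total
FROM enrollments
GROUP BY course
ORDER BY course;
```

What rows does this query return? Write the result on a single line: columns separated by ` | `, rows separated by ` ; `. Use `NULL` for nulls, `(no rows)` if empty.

Partition enrollments by course; compute SUM(credits) within each group.
  CS201: ids {7, 10, 23} → SUM(credits)=8
  EC200: ids {4, 21} → SUM(credits)=5
  EN101: ids {5} → SUM(credits)=1
  HI100: ids {8, 9, 26} → SUM(credits)=12

CS201 | 8 ; EC200 | 5 ; EN101 | 1 ; HI100 | 12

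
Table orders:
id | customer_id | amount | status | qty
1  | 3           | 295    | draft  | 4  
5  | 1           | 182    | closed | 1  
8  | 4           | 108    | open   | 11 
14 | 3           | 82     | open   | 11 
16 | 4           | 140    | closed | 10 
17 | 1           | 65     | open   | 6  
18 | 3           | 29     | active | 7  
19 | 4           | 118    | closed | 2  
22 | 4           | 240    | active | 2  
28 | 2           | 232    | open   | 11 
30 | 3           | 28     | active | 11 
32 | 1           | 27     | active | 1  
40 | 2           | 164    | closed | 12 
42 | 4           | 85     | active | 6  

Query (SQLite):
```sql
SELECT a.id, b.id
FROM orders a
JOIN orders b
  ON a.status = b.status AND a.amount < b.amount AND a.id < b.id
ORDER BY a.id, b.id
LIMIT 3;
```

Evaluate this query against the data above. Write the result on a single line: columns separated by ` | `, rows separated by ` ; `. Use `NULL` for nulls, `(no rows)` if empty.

8 | 28 ; 14 | 28 ; 16 | 40

Pairs (a,b) with same status, a.amount < b.amount, a.id < b.id.
status groups: active:{18,22,30,32,42} closed:{5,16,19,40} draft:{1} open:{8,14,17,28}
Ordered by (a.id, b.id); first 3.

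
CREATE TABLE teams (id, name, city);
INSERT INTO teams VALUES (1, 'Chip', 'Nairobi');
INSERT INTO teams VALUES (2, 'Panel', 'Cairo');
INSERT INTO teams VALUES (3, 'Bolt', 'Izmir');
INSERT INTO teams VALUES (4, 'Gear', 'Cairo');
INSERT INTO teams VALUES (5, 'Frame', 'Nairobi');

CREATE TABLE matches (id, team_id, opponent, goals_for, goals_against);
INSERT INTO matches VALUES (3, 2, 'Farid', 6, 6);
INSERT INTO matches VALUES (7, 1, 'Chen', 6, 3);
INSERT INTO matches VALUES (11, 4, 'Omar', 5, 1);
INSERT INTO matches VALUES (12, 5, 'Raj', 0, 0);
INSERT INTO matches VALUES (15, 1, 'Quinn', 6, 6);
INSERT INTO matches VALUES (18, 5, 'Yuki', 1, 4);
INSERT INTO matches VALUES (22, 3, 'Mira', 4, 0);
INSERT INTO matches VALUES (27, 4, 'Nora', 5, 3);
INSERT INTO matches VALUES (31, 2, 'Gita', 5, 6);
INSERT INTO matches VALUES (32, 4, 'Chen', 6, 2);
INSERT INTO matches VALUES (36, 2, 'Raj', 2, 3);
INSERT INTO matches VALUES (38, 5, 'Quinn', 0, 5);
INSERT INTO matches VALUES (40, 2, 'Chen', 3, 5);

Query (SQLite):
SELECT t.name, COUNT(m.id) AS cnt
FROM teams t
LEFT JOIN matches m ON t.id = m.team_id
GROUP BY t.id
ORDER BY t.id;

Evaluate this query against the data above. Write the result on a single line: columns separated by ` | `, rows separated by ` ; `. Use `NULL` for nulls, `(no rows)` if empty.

LEFT JOIN keeps every teams row; unmatched ones get NULL for matches columns.
Group by teams.id and compute COUNT(m.id). COUNT(col) of an all-NULL group is 0.
  1: ids {7, 15} → COUNT(m.id)=2
  2: ids {3, 31, 36, 40} → COUNT(m.id)=4
  3: ids {22} → COUNT(m.id)=1
  4: ids {11, 27, 32} → COUNT(m.id)=3
  5: ids {12, 18, 38} → COUNT(m.id)=3

Chip | 2 ; Panel | 4 ; Bolt | 1 ; Gear | 3 ; Frame | 3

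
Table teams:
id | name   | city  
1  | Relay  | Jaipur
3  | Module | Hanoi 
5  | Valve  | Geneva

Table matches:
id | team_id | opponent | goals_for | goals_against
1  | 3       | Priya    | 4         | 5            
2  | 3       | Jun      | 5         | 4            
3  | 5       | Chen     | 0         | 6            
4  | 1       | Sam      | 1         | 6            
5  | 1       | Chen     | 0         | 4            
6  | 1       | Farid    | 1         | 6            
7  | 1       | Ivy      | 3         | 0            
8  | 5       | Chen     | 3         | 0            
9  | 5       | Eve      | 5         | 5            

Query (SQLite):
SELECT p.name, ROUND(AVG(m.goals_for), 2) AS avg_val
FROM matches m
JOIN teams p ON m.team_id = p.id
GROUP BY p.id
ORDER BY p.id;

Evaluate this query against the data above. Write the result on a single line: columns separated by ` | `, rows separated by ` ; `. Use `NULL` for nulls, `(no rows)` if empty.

Join each matches row to its teams via team_id.
Group joined rows by teams.id; compute ROUND(AVG(m.goals_for), 2) per group.
  1: ids {4, 5, 6, 7} → ROUND(AVG(m.goals_for), 2)=1.25
  3: ids {1, 2} → ROUND(AVG(m.goals_for), 2)=4.5
  5: ids {3, 8, 9} → ROUND(AVG(m.goals_for), 2)=2.67

Relay | 1.25 ; Module | 4.5 ; Valve | 2.67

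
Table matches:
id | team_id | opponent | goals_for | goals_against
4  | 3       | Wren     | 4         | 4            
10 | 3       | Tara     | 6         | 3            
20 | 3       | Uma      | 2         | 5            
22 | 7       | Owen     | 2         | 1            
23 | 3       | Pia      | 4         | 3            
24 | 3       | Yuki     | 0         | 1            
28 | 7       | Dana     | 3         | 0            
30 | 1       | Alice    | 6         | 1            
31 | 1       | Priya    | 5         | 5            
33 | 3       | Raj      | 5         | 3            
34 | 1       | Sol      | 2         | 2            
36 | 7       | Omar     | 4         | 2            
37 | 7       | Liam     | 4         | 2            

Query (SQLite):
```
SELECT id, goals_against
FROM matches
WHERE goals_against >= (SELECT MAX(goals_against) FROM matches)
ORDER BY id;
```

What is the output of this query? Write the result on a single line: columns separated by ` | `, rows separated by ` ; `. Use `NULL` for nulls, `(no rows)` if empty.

20 | 5 ; 31 | 5

Scalar subquery: MAX(goals_against) over all matches rows = 5.
Keep rows where goals_against >= that value.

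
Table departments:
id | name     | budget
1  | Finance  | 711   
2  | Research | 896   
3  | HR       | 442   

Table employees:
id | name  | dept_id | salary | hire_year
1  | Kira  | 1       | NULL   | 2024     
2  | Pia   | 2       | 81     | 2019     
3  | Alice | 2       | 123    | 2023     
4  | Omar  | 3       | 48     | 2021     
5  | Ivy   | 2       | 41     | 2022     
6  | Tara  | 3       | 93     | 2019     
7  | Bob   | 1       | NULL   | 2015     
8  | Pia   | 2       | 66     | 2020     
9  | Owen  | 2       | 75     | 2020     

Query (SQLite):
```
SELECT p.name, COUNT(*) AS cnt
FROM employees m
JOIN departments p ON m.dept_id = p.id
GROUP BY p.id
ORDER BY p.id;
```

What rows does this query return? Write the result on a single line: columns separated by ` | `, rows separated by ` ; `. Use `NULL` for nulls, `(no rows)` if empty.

Finance | 2 ; Research | 5 ; HR | 2

Join each employees row to its departments via dept_id.
Group joined rows by departments.id; compute COUNT(*) per group.
  1: ids {1, 7} → COUNT(*)=2
  2: ids {2, 3, 5, 8, 9} → COUNT(*)=5
  3: ids {4, 6} → COUNT(*)=2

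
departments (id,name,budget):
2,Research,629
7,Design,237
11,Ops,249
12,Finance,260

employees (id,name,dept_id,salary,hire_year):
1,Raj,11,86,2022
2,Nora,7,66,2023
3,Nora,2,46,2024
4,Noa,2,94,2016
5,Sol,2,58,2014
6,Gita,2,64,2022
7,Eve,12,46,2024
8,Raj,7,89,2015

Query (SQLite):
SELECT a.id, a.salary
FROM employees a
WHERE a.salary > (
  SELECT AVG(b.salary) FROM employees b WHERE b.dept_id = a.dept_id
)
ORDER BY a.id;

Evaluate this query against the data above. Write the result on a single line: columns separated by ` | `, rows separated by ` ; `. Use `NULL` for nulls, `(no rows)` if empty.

4 | 94 ; 8 | 89

For each employees row a, compute AVG(salary) over rows sharing a.dept_id.
Keep row a if a.salary > that per-group AVG.
  dept_id=2: AVG(salary) = 65.5
  dept_id=7: AVG(salary) = 77.5
  dept_id=11: AVG(salary) = 86.0
  dept_id=12: AVG(salary) = 46.0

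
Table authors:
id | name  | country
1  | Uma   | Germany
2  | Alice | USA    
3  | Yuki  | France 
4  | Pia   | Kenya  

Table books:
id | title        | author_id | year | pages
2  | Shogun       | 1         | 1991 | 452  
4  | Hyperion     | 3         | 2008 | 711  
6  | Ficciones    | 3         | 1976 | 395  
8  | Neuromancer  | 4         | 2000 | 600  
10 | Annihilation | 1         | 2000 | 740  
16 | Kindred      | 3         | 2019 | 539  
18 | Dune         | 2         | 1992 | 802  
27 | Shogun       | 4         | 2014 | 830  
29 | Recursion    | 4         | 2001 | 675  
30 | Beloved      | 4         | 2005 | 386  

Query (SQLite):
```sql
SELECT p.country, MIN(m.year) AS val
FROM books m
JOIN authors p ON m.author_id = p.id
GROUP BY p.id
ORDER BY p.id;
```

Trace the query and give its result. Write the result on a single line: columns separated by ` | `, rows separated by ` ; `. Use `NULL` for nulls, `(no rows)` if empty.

Germany | 1991 ; USA | 1992 ; France | 1976 ; Kenya | 2000

Join each books row to its authors via author_id.
Group joined rows by authors.id; compute MIN(m.year) per group.
  1: ids {2, 10} → MIN(m.year)=1991
  2: ids {18} → MIN(m.year)=1992
  3: ids {4, 6, 16} → MIN(m.year)=1976
  4: ids {8, 27, 29, 30} → MIN(m.year)=2000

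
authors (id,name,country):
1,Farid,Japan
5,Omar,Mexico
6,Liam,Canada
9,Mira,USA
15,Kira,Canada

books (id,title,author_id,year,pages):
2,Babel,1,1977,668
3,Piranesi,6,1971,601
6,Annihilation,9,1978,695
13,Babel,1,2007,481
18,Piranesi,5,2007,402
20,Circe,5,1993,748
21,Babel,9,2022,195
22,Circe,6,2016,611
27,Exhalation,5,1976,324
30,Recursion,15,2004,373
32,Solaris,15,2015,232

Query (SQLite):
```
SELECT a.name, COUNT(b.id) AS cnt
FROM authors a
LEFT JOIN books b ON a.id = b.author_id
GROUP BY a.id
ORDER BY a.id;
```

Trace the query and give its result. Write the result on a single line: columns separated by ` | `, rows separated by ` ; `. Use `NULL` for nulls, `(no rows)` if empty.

LEFT JOIN keeps every authors row; unmatched ones get NULL for books columns.
Group by authors.id and compute COUNT(b.id). COUNT(col) of an all-NULL group is 0.
  1: ids {2, 13} → COUNT(b.id)=2
  5: ids {18, 20, 27} → COUNT(b.id)=3
  6: ids {3, 22} → COUNT(b.id)=2
  9: ids {6, 21} → COUNT(b.id)=2
  15: ids {30, 32} → COUNT(b.id)=2

Farid | 2 ; Omar | 3 ; Liam | 2 ; Mira | 2 ; Kira | 2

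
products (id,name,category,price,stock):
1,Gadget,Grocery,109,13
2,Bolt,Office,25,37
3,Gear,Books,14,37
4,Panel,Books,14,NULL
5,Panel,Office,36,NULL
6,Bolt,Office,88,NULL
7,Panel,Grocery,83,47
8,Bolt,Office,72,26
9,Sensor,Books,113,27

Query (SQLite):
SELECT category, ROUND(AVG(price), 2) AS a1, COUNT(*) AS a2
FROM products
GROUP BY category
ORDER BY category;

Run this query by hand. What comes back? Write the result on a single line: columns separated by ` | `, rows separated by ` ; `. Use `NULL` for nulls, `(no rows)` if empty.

Books | 47 | 3 ; Grocery | 96 | 2 ; Office | 55.25 | 4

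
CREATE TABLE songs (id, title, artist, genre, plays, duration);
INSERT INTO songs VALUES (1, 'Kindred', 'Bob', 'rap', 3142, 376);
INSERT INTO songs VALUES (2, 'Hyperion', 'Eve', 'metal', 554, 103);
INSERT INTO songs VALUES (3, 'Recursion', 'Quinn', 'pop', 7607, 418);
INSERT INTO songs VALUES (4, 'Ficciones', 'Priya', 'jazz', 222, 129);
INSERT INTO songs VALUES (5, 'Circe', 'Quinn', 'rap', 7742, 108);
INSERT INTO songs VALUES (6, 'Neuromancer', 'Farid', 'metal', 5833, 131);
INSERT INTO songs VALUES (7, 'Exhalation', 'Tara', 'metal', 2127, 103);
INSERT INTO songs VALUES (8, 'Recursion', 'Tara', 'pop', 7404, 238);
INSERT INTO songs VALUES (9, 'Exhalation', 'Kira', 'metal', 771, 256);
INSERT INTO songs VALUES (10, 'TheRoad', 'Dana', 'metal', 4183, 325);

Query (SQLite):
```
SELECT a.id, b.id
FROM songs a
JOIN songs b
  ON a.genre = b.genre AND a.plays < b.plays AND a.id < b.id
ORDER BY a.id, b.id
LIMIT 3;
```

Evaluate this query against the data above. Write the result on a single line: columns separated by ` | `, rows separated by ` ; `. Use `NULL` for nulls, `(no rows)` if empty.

1 | 5 ; 2 | 6 ; 2 | 7

Pairs (a,b) with same genre, a.plays < b.plays, a.id < b.id.
genre groups: jazz:{4} metal:{2,6,7,9,10} pop:{3,8} rap:{1,5}
Ordered by (a.id, b.id); first 3.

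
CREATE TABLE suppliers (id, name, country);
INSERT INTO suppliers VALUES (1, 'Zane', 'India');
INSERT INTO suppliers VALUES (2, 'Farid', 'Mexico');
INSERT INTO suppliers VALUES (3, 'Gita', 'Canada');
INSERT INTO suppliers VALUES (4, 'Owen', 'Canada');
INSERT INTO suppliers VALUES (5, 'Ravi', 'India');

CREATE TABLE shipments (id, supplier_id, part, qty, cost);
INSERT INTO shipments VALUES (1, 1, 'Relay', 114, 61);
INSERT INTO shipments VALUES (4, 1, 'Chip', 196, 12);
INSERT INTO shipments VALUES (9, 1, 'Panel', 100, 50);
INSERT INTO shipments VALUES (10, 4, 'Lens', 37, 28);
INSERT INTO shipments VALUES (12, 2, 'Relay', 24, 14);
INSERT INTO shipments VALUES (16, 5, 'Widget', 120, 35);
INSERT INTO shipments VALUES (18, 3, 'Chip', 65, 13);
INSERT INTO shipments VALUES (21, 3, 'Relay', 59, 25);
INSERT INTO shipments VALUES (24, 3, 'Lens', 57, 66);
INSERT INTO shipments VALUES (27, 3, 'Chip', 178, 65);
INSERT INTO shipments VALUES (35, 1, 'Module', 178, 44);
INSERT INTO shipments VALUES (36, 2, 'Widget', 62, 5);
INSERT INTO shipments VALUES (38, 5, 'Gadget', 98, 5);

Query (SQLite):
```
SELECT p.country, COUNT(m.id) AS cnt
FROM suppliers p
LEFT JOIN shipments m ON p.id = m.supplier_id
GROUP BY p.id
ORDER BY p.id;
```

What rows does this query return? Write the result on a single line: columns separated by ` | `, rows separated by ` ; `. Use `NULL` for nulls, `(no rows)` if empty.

LEFT JOIN keeps every suppliers row; unmatched ones get NULL for shipments columns.
Group by suppliers.id and compute COUNT(m.id). COUNT(col) of an all-NULL group is 0.
  1: ids {1, 4, 9, 35} → COUNT(m.id)=4
  2: ids {12, 36} → COUNT(m.id)=2
  3: ids {18, 21, 24, 27} → COUNT(m.id)=4
  4: ids {10} → COUNT(m.id)=1
  5: ids {16, 38} → COUNT(m.id)=2

India | 4 ; Mexico | 2 ; Canada | 4 ; Canada | 1 ; India | 2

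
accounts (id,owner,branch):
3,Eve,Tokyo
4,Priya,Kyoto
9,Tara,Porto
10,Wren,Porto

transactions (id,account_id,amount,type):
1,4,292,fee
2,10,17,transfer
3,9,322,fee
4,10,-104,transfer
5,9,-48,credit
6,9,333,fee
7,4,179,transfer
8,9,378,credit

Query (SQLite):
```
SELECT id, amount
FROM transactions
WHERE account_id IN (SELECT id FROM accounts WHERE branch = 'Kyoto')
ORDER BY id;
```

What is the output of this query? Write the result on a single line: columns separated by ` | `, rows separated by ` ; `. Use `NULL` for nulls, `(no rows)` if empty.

Inner query: accounts.id where branch = 'Kyoto'.
Outer: keep transactions rows whose account_id is in that set.
Inner query → {4}

1 | 292 ; 7 | 179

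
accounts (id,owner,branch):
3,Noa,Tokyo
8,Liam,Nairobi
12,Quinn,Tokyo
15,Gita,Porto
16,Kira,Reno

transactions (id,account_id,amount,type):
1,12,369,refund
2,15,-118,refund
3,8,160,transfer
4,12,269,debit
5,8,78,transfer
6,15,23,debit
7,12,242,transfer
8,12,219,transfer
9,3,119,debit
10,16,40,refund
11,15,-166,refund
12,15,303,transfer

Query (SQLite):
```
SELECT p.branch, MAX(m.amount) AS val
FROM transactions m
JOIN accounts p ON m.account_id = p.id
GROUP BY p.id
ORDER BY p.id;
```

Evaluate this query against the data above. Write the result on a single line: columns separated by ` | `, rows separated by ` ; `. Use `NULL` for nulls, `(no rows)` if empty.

Join each transactions row to its accounts via account_id.
Group joined rows by accounts.id; compute MAX(m.amount) per group.
  3: ids {9} → MAX(m.amount)=119
  8: ids {3, 5} → MAX(m.amount)=160
  12: ids {1, 4, 7, 8} → MAX(m.amount)=369
  15: ids {2, 6, 11, 12} → MAX(m.amount)=303
  16: ids {10} → MAX(m.amount)=40

Tokyo | 119 ; Nairobi | 160 ; Tokyo | 369 ; Porto | 303 ; Reno | 40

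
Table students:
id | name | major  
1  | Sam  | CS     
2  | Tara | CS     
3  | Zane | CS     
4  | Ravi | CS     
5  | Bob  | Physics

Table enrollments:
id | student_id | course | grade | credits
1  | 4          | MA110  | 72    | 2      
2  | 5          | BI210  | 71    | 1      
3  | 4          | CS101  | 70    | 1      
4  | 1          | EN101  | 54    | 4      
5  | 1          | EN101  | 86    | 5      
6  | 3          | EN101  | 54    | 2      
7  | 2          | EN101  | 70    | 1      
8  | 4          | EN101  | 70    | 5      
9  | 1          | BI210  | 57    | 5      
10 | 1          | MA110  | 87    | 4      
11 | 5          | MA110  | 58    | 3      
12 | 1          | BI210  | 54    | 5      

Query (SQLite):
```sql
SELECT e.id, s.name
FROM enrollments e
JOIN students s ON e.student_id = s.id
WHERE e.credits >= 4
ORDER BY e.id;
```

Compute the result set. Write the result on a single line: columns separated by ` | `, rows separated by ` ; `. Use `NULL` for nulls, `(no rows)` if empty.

4 | Sam ; 5 | Sam ; 8 | Ravi ; 9 | Sam ; 10 | Sam ; 12 | Sam

Each enrollments row matches the students row where student_id = students.id.
Then keep rows with e.credits >= 4.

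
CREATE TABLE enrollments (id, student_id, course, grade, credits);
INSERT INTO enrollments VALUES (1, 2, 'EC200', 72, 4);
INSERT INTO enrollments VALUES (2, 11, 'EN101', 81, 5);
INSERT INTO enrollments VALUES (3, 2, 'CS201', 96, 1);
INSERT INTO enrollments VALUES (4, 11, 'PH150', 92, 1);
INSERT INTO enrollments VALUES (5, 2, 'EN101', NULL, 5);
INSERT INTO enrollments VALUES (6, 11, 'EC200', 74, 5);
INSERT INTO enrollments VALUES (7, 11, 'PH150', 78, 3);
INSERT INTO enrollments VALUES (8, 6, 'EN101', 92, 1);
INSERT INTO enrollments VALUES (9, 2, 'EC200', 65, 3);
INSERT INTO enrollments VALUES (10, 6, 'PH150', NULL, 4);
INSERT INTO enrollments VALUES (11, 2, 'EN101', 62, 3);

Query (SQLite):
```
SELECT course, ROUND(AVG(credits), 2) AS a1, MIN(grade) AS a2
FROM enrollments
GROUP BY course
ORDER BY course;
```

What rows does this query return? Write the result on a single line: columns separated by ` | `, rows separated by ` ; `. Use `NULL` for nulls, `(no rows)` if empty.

Group enrollments by course.
Per group compute: ROUND(AVG(credits), 2), MIN(grade).
  CS201: ids {3} → ROUND(AVG(credits), 2)=1, MIN(grade)=96
  EC200: ids {1, 6, 9} → ROUND(AVG(credits), 2)=4, MIN(grade)=65
  EN101: ids {2, 5, 8, 11} → ROUND(AVG(credits), 2)=3.5, MIN(grade)=62
  PH150: ids {4, 7, 10} → ROUND(AVG(credits), 2)=2.67, MIN(grade)=78

CS201 | 1 | 96 ; EC200 | 4 | 65 ; EN101 | 3.5 | 62 ; PH150 | 2.67 | 78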